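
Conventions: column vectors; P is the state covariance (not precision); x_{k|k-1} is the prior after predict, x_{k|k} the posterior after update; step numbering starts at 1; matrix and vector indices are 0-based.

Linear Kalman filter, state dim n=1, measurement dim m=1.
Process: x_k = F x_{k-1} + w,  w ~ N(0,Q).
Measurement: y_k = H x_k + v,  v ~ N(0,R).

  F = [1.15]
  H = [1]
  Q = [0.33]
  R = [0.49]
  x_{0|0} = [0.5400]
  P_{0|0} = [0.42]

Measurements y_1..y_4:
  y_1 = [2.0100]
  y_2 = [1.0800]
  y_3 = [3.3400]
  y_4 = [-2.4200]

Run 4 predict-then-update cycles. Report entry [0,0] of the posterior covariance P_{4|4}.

P_post[0,0] = 0.2909

step 1: x^-=[0.6210]  P^-=[0.8854]  S=[1.3754]  K=[0.6438]  nu=[1.3890]  x^+=[1.5152]  P^+=[0.3154]
step 2: x^-=[1.7424]  P^-=[0.7472]  S=[1.2372]  K=[0.6039]  nu=[-0.6624]  x^+=[1.3424]  P^+=[0.2959]
step 3: x^-=[1.5437]  P^-=[0.7214]  S=[1.2114]  K=[0.5955]  nu=[1.7963]  x^+=[2.6134]  P^+=[0.2918]
step 4: x^-=[3.0054]  P^-=[0.7159]  S=[1.2059]  K=[0.5937]  nu=[-5.4254]  x^+=[-0.2155]  P^+=[0.2909]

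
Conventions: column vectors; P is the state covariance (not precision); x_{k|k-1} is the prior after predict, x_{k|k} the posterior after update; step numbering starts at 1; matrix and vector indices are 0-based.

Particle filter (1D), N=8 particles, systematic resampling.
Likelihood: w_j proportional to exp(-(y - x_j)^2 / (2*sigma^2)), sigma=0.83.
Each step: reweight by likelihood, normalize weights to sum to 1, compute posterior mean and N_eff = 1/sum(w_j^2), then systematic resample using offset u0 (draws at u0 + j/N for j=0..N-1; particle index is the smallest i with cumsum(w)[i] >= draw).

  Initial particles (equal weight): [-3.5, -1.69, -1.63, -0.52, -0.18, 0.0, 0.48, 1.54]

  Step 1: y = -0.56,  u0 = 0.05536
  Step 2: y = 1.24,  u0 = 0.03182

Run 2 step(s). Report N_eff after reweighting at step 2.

step 1: w=[0.0005, 0.0983, 0.1082, 0.2481, 0.2237, 0.1978, 0.1133, 0.0101]  mean=-0.4435  Neff=5.4045  idx=[1, 2, 3, 3, 4, 5, 5, 6]
step 2: w=[0.0011, 0.0014, 0.0600, 0.0600, 0.1315, 0.1861, 0.1861, 0.3736]  mean=0.0890  Neff=4.2843  idx=[2, 4, 5, 5, 6, 7, 7, 7]

N_eff = 4.2843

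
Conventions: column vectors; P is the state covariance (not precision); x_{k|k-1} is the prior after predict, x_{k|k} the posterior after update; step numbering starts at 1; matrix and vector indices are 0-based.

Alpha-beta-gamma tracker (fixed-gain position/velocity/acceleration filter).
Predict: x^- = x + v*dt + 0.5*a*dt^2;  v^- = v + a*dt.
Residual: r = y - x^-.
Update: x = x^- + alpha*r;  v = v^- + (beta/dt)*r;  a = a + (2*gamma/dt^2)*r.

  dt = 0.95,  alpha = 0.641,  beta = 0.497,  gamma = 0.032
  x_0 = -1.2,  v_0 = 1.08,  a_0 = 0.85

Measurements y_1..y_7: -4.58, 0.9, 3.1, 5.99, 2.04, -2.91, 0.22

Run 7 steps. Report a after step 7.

step 1: x_pred=0.2096  r=-4.7896  x^+=-2.8605  v^+=-0.6182  a^+=0.5104
step 2: x_pred=-3.2175  r=4.1175  x^+=-0.5782  v^+=2.0208  a^+=0.8023
step 3: x_pred=1.7036  r=1.3964  x^+=2.5987  v^+=3.5135  a^+=0.9014
step 4: x_pred=6.3433  r=-0.3533  x^+=6.1168  v^+=4.1850  a^+=0.8763
step 5: x_pred=10.4880  r=-8.4480  x^+=5.0728  v^+=0.5979  a^+=0.2772
step 6: x_pred=5.7659  r=-8.6759  x^+=0.2047  v^+=-3.6776  a^+=-0.3380
step 7: x_pred=-3.4416  r=3.6616  x^+=-1.0945  v^+=-2.0831  a^+=-0.0784

a_post = -0.0784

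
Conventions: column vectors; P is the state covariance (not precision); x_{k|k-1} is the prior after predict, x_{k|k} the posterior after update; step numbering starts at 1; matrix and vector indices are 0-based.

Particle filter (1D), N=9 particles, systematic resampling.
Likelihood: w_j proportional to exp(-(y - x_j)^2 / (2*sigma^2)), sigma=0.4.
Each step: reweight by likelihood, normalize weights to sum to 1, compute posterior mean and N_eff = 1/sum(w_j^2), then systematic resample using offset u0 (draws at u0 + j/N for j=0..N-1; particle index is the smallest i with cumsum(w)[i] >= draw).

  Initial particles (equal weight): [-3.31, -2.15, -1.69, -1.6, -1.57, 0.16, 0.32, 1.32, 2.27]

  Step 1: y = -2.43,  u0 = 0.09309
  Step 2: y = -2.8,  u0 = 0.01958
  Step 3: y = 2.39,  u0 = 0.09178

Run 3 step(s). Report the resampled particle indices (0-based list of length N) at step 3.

resampled_idx = [0, 1, 2, 3, 4, 5, 6, 7, 8]

step 1: w=[0.0702, 0.6175, 0.1425, 0.0916, 0.0782, 0.0000, 0.0000, 0.0000, 0.0000]  mean=-2.0701  Neff=2.3751  idx=[1, 1, 1, 1, 1, 1, 2, 3, 4]
step 2: w=[0.1625, 0.1625, 0.1625, 0.1625, 0.1625, 0.1625, 0.0129, 0.0068, 0.0054]  mean=-2.1372  Neff=6.3031  idx=[0, 0, 1, 2, 2, 3, 4, 4, 5]
step 3: w=[0.1111, 0.1111, 0.1111, 0.1111, 0.1111, 0.1111, 0.1111, 0.1111, 0.1111]  mean=-2.1500  Neff=9.0000  idx=[0, 1, 2, 3, 4, 5, 6, 7, 8]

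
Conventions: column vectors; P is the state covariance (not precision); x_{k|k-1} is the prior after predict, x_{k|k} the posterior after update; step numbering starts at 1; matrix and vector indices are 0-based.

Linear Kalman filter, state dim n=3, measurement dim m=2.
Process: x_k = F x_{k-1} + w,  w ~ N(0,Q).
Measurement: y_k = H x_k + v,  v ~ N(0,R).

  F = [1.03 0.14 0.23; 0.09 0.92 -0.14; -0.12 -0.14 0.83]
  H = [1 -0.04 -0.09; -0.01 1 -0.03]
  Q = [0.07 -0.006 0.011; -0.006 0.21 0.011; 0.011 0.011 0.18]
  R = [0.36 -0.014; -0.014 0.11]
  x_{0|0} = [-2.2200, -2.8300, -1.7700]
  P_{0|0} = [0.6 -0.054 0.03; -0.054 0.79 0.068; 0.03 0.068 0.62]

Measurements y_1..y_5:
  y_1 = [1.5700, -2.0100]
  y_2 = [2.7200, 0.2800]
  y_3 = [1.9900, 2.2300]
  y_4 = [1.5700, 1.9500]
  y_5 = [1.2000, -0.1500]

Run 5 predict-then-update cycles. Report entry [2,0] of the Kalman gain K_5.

K[2,0] = 0.1783

step 1: x^-=[-3.0899, -2.5556, -0.8065]  P^-=[0.7578 0.0889 0.0789; 0.0889 0.8685 -0.1066; 0.0789 -0.1066 0.6076]  S=[1.1021 0.0414; 0.0414 0.9837]  K=[0.6760 0.0518; 0.0246 0.8841; 0.0307 -0.1290]  nu=[4.4851, 0.4905]  x^+=[-0.0324, -2.0115, -0.7320]  P^+=[0.2486 0.0007 0.0662; 0.0007 0.0970 0.0038; 0.0662 0.0038 0.5906]
step 2: x^-=[-0.4834, -1.7510, -0.3220]  P^-=[0.3987 0.0038 0.1460; 0.0038 0.3032 -0.0639; 0.1460 -0.0639 0.5783]  S=[0.7368 -0.0234; -0.0234 0.4176]  K=[0.5237 0.0183; 0.0196 0.7316; 0.1250 -0.1911]  nu=[3.1043, 2.0166]  x^+=[1.1791, -0.2147, -0.3193]  P^+=[0.1970 -0.0004 0.0970; -0.0004 0.0800 -0.0053; 0.0970 -0.0053 0.5504]
step 3: x^-=[1.1109, -0.0467, -0.3765]  P^-=[0.3551 -0.0086 0.1700; -0.0086 0.2890 -0.0606; 0.1700 -0.0606 0.5455]  S=[0.6897 -0.0358; -0.0358 0.4034]  K=[0.4933 0.0011; 0.0162 0.7225; 0.1695 -0.1800]  nu=[0.8433, 2.2765]  x^+=[1.5294, 1.6117, -0.6432]  P^+=[0.1873 -0.0016 0.1093; -0.0016 0.0791 -0.0058; 0.1093 -0.0058 0.5104]
step 4: x^-=[1.6529, 1.7105, -0.9430]  P^-=[0.3482 -0.0111 0.1739; -0.0111 0.2869 -0.0548; 0.1739 -0.0548 0.5154]  S=[0.6820 -0.0388; -0.0388 0.4010]  K=[0.4881 -0.0020; 0.0152 0.7213; 0.1809 -0.1621]  nu=[-0.0994, 0.2278]  x^+=[1.6040, 1.8732, -0.9979]  P^+=[0.1856 -0.0019 0.1104; -0.0019 0.0790 -0.0049; 0.1104 -0.0049 0.4802]
step 5: x^-=[1.6848, 2.0074, -1.2830]  P^-=[0.3454 -0.0105 0.1694; -0.0105 0.2859 -0.0504; 0.1694 -0.0504 0.4941]  S=[0.6798 -0.0385; -0.0385 0.3997]  K=[0.4862 -0.0007; 0.0153 0.7208; 0.1783 -0.1504]  nu=[-0.5200, -2.1791]  x^+=[1.4336, 0.4289, -1.0481]  P^+=[0.1846 -0.0018 0.1077; -0.0018 0.0789 -0.0041; 0.1077 -0.0041 0.4614]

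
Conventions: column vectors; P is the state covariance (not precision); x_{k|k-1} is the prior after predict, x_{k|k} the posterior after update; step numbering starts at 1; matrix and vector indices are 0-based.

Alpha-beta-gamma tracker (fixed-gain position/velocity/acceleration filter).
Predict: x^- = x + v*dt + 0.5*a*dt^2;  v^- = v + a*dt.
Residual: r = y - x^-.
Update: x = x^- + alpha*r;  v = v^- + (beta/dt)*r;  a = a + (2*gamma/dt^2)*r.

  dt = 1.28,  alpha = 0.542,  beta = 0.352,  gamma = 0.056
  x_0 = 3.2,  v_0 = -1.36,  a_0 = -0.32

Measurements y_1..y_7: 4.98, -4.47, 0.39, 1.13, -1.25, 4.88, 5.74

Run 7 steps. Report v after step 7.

v_post = 3.1007

step 1: x_pred=1.1971  r=3.7829  x^+=3.2474  v^+=-0.7293  a^+=-0.0614
step 2: x_pred=2.2636  r=-6.7336  x^+=-1.3860  v^+=-2.6596  a^+=-0.5217
step 3: x_pred=-5.2177  r=5.6077  x^+=-2.1783  v^+=-1.7853  a^+=-0.1384
step 4: x_pred=-4.5769  r=5.7069  x^+=-1.4837  v^+=-0.3930  a^+=0.2518
step 5: x_pred=-1.7806  r=0.5306  x^+=-1.4930  v^+=0.0751  a^+=0.2880
step 6: x_pred=-1.1609  r=6.0409  x^+=2.1133  v^+=2.1050  a^+=0.7010
step 7: x_pred=5.3820  r=0.3580  x^+=5.5760  v^+=3.1007  a^+=0.7254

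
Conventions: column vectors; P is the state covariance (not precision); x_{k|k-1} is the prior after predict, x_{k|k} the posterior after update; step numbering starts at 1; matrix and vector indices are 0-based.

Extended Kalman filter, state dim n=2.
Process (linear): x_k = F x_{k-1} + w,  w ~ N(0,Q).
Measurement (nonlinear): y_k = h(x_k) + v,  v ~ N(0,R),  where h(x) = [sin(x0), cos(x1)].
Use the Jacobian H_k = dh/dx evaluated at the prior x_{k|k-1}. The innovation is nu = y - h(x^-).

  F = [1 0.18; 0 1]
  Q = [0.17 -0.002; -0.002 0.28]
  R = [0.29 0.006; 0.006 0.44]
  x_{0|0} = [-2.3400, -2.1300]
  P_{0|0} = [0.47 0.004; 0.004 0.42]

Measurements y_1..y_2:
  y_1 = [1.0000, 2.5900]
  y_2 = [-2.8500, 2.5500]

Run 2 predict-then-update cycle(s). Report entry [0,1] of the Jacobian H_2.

H_jac[0,1] = 0.0000

step 1: x^-=[-2.7234, -2.1300]  P^-=[0.6550 0.0776; 0.0776 0.7000]  H_jac=[-0.9138 0.0000; 0.0000 0.8477]  S=[0.8370 -0.0541; -0.0541 0.9430]  K=[-0.7133 0.0288; -0.0442 0.6267]  nu=[1.4061, 3.1205]  x^+=[-3.6364, -0.2365]  P^+=[0.2262 0.0099; 0.0099 0.3250]
step 2: x^-=[-3.6790, -0.2365]  P^-=[0.4103 0.0664; 0.0664 0.6050]  H_jac=[-0.8590 0.0000; 0.0000 0.2343]  S=[0.5928 -0.0074; -0.0074 0.4732]  K=[-0.5943 0.0236; -0.0925 0.2981]  nu=[-3.3619, 1.5778]  x^+=[-1.6438, 0.5450]  P^+=[0.2005 0.0292; 0.0292 0.5575]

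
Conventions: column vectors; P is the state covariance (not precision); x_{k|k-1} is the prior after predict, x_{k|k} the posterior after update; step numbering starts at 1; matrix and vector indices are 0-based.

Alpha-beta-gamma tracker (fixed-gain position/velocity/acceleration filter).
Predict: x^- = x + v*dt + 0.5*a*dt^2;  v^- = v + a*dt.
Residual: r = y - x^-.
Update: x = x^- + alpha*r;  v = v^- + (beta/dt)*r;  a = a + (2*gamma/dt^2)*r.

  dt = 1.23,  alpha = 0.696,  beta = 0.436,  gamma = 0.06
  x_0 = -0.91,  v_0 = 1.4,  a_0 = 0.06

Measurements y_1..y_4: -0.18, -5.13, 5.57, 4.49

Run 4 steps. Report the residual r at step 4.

step 1: x_pred=0.8574  r=-1.0374  x^+=0.1354  v^+=1.1061  a^+=-0.0223
step 2: x_pred=1.4790  r=-6.6090  x^+=-3.1209  v^+=-1.2640  a^+=-0.5465
step 3: x_pred=-5.0890  r=10.6590  x^+=2.3297  v^+=1.8421  a^+=0.2990
step 4: x_pred=4.8216  r=-0.3316  x^+=4.5908  v^+=2.0923  a^+=0.2727

resid = -0.3316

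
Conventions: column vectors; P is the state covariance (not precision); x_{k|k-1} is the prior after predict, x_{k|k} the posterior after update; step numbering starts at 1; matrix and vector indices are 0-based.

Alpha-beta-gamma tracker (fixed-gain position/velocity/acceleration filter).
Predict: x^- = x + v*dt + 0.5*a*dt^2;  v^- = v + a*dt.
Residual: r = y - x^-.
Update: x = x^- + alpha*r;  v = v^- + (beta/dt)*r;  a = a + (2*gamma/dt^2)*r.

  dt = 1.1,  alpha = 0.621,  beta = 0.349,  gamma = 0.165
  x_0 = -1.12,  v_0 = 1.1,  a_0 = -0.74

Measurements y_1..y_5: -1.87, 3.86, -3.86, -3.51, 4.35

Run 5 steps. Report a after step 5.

step 1: x_pred=-0.3577  r=-1.5123  x^+=-1.2968  v^+=-0.1938  a^+=-1.1524
step 2: x_pred=-2.2073  r=6.0673  x^+=1.5605  v^+=0.4635  a^+=0.5023
step 3: x_pred=2.3742  r=-6.2342  x^+=-1.4972  v^+=-0.9620  a^+=-1.1980
step 4: x_pred=-3.2802  r=-0.2298  x^+=-3.4229  v^+=-2.3527  a^+=-1.2606
step 5: x_pred=-6.7735  r=11.1235  x^+=0.1342  v^+=-0.2102  a^+=1.7730

a_post = 1.7730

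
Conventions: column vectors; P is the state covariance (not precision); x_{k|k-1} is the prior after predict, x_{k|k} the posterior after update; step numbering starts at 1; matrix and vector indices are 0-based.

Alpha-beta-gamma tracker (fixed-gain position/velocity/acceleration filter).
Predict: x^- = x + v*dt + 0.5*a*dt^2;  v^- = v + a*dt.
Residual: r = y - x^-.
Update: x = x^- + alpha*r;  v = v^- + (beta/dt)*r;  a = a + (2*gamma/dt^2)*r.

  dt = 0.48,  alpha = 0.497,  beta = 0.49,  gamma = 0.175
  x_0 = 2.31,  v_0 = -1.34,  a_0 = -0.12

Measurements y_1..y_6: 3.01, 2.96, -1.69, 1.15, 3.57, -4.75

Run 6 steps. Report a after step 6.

a_post = -4.3827

step 1: x_pred=1.6530  r=1.3570  x^+=2.3274  v^+=-0.0123  a^+=1.9415
step 2: x_pred=2.5452  r=0.4148  x^+=2.7513  v^+=1.3431  a^+=2.5716
step 3: x_pred=3.6923  r=-5.3823  x^+=1.0173  v^+=-2.9169  a^+=-5.6046
step 4: x_pred=-1.0285  r=2.1785  x^+=0.0542  v^+=-3.3832  a^+=-2.2952
step 5: x_pred=-1.8342  r=5.4042  x^+=0.8517  v^+=1.0318  a^+=5.9142
step 6: x_pred=2.0283  r=-6.7783  x^+=-1.3405  v^+=-3.0489  a^+=-4.3827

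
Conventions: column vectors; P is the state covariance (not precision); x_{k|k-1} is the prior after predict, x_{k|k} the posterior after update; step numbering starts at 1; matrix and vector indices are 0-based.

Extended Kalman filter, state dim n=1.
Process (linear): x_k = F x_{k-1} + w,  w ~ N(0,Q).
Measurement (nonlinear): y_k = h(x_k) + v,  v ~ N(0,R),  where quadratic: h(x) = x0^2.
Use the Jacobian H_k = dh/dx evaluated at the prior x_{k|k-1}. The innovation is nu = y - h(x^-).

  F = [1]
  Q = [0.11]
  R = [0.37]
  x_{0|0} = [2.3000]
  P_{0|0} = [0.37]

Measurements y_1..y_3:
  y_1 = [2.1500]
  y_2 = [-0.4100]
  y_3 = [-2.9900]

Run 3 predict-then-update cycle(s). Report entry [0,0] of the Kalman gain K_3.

K[0,0] = 0.3031

step 1: x^-=[2.3000]  P^-=[0.4800]  H_jac=[4.6000]  S=[10.5268]  K=[0.2098]  nu=[-3.1400]  x^+=[1.6414]  P^+=[0.0169]
step 2: x^-=[1.6414]  P^-=[0.1269]  H_jac=[3.2828]  S=[1.7372]  K=[0.2397]  nu=[-3.1041]  x^+=[0.8972]  P^+=[0.0270]
step 3: x^-=[0.8972]  P^-=[0.1370]  H_jac=[1.7944]  S=[0.8112]  K=[0.3031]  nu=[-3.7950]  x^+=[-0.2531]  P^+=[0.0625]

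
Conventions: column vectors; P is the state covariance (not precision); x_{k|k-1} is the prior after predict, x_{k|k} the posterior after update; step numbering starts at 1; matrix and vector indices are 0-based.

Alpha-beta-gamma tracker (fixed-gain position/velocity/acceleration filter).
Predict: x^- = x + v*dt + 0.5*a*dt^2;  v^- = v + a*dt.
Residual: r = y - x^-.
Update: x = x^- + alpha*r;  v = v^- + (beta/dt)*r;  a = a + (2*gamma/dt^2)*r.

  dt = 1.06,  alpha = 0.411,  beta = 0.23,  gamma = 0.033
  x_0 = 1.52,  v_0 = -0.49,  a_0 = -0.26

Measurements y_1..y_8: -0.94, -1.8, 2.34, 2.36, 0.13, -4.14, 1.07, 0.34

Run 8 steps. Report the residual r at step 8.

resid = 0.8511

step 1: x_pred=0.8545  r=-1.7945  x^+=0.1170  v^+=-1.1550  a^+=-0.3654
step 2: x_pred=-1.3126  r=-0.4874  x^+=-1.5129  v^+=-1.6481  a^+=-0.3940
step 3: x_pred=-3.4812  r=5.8212  x^+=-1.0887  v^+=-0.8027  a^+=-0.0521
step 4: x_pred=-1.9688  r=4.3288  x^+=-0.1897  v^+=0.0814  a^+=0.2022
step 5: x_pred=0.0102  r=0.1198  x^+=0.0594  v^+=0.3217  a^+=0.2092
step 6: x_pred=0.5179  r=-4.6579  x^+=-1.3965  v^+=-0.4672  a^+=-0.0644
step 7: x_pred=-1.9279  r=2.9979  x^+=-0.6958  v^+=0.1150  a^+=0.1117
step 8: x_pred=-0.5111  r=0.8511  x^+=-0.1613  v^+=0.4181  a^+=0.1617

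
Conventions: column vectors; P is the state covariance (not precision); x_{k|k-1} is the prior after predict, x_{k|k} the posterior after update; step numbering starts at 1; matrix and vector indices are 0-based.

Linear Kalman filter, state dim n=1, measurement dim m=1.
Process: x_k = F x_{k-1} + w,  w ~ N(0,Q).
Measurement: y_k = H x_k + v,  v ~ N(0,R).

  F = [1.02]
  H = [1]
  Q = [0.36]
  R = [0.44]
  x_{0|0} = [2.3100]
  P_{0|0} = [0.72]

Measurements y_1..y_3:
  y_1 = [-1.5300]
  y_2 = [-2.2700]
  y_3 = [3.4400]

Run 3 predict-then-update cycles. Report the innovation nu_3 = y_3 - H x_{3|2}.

innov = [5.0250]

step 1: x^-=[2.3562]  P^-=[1.1091]  S=[1.5491]  K=[0.7160]  nu=[-3.8862]  x^+=[-0.4262]  P^+=[0.3150]
step 2: x^-=[-0.4347]  P^-=[0.6878]  S=[1.1278]  K=[0.6098]  nu=[-1.8353]  x^+=[-1.5539]  P^+=[0.2683]
step 3: x^-=[-1.5850]  P^-=[0.6392]  S=[1.0792]  K=[0.5923]  nu=[5.0250]  x^+=[1.3912]  P^+=[0.2606]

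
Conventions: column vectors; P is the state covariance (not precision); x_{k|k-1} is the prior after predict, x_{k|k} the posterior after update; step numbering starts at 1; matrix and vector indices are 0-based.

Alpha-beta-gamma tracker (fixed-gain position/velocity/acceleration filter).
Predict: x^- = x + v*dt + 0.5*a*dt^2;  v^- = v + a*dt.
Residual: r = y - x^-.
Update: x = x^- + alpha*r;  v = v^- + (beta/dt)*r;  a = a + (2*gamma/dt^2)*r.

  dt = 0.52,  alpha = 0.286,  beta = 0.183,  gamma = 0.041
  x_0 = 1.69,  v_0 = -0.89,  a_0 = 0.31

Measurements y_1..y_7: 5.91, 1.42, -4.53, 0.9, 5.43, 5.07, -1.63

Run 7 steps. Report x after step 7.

x_post = 1.9388

step 1: x_pred=1.2691  r=4.6409  x^+=2.5964  v^+=0.9044  a^+=1.7174
step 2: x_pred=3.2989  r=-1.8789  x^+=2.7615  v^+=1.1362  a^+=1.1476
step 3: x_pred=3.5075  r=-8.0375  x^+=1.2088  v^+=-1.0956  a^+=-1.2898
step 4: x_pred=0.4647  r=0.4353  x^+=0.5892  v^+=-1.6131  a^+=-1.1578
step 5: x_pred=-0.4062  r=5.8362  x^+=1.2630  v^+=-0.1613  a^+=0.6120
step 6: x_pred=1.2618  r=3.8082  x^+=2.3510  v^+=1.4971  a^+=1.7669
step 7: x_pred=3.3684  r=-4.9984  x^+=1.9388  v^+=0.6569  a^+=0.2511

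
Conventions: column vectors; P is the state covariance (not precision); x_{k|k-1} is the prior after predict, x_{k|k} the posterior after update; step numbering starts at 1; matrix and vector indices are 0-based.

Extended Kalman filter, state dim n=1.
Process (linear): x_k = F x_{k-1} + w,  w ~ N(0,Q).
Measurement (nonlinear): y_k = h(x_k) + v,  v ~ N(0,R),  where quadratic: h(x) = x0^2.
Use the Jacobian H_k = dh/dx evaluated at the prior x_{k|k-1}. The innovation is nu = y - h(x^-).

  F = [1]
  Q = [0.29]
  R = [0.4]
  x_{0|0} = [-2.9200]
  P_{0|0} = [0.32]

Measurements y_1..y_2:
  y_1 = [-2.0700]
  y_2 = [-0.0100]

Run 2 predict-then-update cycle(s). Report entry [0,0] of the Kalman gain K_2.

K[0,0] = -0.3495

step 1: x^-=[-2.9200]  P^-=[0.6100]  H_jac=[-5.8400]  S=[21.2044]  K=[-0.1680]  nu=[-10.5964]  x^+=[-1.1398]  P^+=[0.0115]
step 2: x^-=[-1.1398]  P^-=[0.3015]  H_jac=[-2.2796]  S=[1.9667]  K=[-0.3495]  nu=[-1.3091]  x^+=[-0.6823]  P^+=[0.0613]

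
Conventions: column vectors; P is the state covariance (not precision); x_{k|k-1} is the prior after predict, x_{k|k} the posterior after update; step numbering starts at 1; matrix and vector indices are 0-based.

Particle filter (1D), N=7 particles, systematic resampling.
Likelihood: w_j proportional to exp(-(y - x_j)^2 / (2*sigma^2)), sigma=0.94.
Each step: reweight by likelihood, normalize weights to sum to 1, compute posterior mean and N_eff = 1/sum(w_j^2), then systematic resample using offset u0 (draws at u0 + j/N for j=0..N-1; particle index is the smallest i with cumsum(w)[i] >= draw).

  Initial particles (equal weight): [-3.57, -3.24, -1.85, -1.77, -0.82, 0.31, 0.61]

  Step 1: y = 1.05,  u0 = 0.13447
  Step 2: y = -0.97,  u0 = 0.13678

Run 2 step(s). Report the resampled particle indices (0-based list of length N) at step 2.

resampled_idx = [0, 1, 2, 3, 4, 5, 6]

step 1: w=[0.0000, 0.0000, 0.0048, 0.0062, 0.0773, 0.4103, 0.5013]  mean=0.3497  Neff=2.3489  idx=[5, 5, 5, 6, 6, 6, 6]
step 2: w=[0.1831, 0.1831, 0.1831, 0.1127, 0.1127, 0.1127, 0.1127]  mean=0.4452  Neff=6.6068  idx=[0, 1, 2, 3, 4, 5, 6]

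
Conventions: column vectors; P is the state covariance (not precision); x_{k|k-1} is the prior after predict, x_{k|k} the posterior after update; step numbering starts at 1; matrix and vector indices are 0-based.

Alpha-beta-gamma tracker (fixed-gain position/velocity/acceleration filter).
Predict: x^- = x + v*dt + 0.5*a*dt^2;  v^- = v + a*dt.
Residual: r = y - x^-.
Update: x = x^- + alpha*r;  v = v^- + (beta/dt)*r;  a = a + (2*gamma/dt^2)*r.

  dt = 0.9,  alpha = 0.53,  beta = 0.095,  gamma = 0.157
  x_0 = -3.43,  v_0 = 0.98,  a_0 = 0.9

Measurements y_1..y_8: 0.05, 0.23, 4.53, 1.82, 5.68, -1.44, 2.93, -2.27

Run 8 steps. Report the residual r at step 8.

step 1: x_pred=-2.1835  r=2.2335  x^+=-0.9997  v^+=2.0258  a^+=1.7658
step 2: x_pred=1.5386  r=-1.3086  x^+=0.8450  v^+=3.4769  a^+=1.2585
step 3: x_pred=4.4839  r=0.0461  x^+=4.5083  v^+=4.6144  a^+=1.2764
step 4: x_pred=9.1783  r=-7.3583  x^+=5.2784  v^+=4.9865  a^+=-1.5761
step 5: x_pred=9.1279  r=-3.4479  x^+=7.3005  v^+=3.2041  a^+=-2.9127
step 6: x_pred=9.0046  r=-10.4446  x^+=3.4689  v^+=-0.5198  a^+=-6.9615
step 7: x_pred=0.1817  r=2.7483  x^+=1.6383  v^+=-6.4951  a^+=-5.8961
step 8: x_pred=-6.5952  r=4.3252  x^+=-4.3029  v^+=-11.3451  a^+=-4.2195

resid = 4.3252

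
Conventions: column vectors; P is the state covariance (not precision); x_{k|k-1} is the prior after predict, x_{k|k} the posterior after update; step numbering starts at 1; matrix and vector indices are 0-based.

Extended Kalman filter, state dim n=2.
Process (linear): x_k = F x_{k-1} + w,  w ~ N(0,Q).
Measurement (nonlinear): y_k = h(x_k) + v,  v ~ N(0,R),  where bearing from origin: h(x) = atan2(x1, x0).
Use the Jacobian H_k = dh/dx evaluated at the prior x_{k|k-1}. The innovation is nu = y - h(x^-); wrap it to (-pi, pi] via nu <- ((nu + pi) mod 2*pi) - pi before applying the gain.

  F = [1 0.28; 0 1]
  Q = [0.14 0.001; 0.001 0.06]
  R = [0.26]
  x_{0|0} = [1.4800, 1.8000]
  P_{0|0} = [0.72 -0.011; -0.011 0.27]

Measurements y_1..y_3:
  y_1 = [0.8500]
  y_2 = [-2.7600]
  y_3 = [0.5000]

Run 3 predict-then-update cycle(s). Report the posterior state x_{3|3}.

x_post = [2.1000, 2.3887]

step 1: x^-=[1.9840, 1.8000]  P^-=[0.8750 0.0656; 0.0656 0.3300]  H_jac=[-0.2508 0.2765]  S=[0.3312]  K=[-0.6080; 0.2258]  nu=[0.1132]  x^+=[1.9152, 1.8256]  P^+=[0.7526 0.1111; 0.1111 0.3131]
step 2: x^-=[2.4263, 1.8256]  P^-=[0.9793 0.1997; 0.1997 0.3731]  H_jac=[-0.1980 0.2632]  S=[0.3034]  K=[-0.4659; 0.1933]  nu=[2.8782]  x^+=[1.0855, 2.3818]  P^+=[0.9135 0.2271; 0.2271 0.3618]
step 3: x^-=[1.7524, 2.3818]  P^-=[1.2090 0.3294; 0.3294 0.4218]  H_jac=[-0.2724 0.2004]  S=[0.3307]  K=[-0.7963; -0.0157]  nu=[-0.4365]  x^+=[2.1000, 2.3887]  P^+=[0.9993 0.3252; 0.3252 0.4217]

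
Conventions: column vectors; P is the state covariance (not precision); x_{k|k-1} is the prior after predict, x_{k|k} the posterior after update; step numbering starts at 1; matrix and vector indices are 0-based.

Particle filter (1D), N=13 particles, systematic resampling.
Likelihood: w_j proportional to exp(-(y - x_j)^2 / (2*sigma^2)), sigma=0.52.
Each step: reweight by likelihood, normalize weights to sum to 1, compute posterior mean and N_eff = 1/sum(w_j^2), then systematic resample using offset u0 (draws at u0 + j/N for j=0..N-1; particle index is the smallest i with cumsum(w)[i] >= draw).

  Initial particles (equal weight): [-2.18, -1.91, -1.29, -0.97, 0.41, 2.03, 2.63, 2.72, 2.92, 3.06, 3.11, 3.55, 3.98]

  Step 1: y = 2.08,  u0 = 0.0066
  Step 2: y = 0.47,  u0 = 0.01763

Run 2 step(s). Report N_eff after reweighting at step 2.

N_eff = 5.1339

step 1: w=[0.0000, 0.0000, 0.0000, 0.0000, 0.0022, 0.3767, 0.2163, 0.1774, 0.1026, 0.0641, 0.0532, 0.0070, 0.0005]  mean=2.5050  Neff=4.2070  idx=[5, 5, 5, 5, 5, 6, 6, 6, 7, 7, 8, 8, 9]
step 2: w=[0.1974, 0.1974, 0.1974, 0.1974, 0.1974, 0.0032, 0.0032, 0.0032, 0.0015, 0.0015, 0.0003, 0.0003, 0.0001]  mean=2.0384  Neff=5.1339  idx=[0, 0, 0, 1, 1, 2, 2, 2, 3, 3, 3, 4, 4]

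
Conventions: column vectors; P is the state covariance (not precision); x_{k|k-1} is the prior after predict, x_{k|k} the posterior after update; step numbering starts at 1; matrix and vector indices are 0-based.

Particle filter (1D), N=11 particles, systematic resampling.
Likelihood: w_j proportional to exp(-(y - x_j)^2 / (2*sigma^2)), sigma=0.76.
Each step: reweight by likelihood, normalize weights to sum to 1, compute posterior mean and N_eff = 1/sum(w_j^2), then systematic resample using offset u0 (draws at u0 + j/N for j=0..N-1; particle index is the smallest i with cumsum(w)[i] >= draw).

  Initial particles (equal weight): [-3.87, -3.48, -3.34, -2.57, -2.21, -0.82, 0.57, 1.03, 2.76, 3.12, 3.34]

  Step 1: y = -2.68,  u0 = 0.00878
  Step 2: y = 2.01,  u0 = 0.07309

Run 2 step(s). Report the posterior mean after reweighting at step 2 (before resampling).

post_mean = -2.2512

step 1: w=[0.0858, 0.1680, 0.2006, 0.2894, 0.2415, 0.0146, 0.0000, 0.0000, 0.0000, 0.0000, 0.0000]  mean=-2.8763  Neff=4.5847  idx=[0, 1, 1, 2, 2, 3, 3, 3, 3, 4, 4]
step 2: w=[0.0000, 0.0000, 0.0000, 0.0000, 0.0000, 0.0285, 0.0285, 0.0285, 0.0285, 0.4429, 0.4429]  mean=-2.2512  Neff=2.5280  idx=[7, 9, 9, 9, 9, 9, 10, 10, 10, 10, 10]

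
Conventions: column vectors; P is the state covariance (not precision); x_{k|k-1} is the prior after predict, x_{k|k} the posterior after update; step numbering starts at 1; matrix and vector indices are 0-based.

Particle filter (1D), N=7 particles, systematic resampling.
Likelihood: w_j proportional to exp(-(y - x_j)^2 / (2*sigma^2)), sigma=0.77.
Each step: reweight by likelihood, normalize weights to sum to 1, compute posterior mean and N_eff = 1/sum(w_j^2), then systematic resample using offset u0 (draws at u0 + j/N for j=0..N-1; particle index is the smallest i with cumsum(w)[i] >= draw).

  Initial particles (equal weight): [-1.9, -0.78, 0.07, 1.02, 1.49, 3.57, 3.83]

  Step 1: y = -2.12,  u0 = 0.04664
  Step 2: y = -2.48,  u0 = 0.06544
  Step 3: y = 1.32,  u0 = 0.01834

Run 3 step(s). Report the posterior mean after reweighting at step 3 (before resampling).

step 1: w=[0.8015, 0.1837, 0.0146, 0.0002, 0.0000, 0.0000, 0.0000]  mean=-1.6649  Neff=1.4785  idx=[0, 0, 0, 0, 0, 0, 1]
step 2: w=[0.1635, 0.1635, 0.1635, 0.1635, 0.1635, 0.1635, 0.0190]  mean=-1.8787  Neff=6.2204  idx=[0, 1, 2, 3, 3, 4, 5]
step 3: w=[0.1429, 0.1429, 0.1429, 0.1429, 0.1429, 0.1429, 0.1429]  mean=-1.9000  Neff=7.0000  idx=[0, 1, 2, 3, 4, 5, 6]

post_mean = -1.9000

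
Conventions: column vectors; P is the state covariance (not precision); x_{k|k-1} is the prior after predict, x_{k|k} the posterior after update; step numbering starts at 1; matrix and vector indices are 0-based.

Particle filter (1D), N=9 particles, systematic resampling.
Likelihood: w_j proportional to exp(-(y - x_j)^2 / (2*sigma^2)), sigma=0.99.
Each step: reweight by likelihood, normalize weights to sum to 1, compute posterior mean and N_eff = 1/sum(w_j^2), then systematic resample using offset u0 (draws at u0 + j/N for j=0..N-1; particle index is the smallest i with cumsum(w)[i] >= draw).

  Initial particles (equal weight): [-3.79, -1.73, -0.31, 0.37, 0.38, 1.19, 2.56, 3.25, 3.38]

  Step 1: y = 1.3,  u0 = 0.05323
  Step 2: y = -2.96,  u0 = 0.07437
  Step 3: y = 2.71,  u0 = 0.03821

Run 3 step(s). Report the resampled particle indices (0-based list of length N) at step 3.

step 1: w=[0.0000, 0.0028, 0.0817, 0.1973, 0.1991, 0.3048, 0.1364, 0.0441, 0.0337]  mean=1.0877  Neff=5.0039  idx=[2, 3, 3, 4, 5, 5, 5, 6, 7]
step 2: w=[0.7199, 0.0904, 0.0904, 0.0874, 0.0040, 0.0040, 0.0040, 0.0000, 0.0000]  mean=-0.1089  Neff=1.8442  idx=[0, 0, 0, 0, 0, 0, 1, 2, 3]
step 3: w=[0.0393, 0.0393, 0.0393, 0.0393, 0.0393, 0.0393, 0.2526, 0.2526, 0.2587]  mean=0.2120  Neff=4.9059  idx=[0, 3, 6, 6, 6, 7, 7, 8, 8]

resampled_idx = [0, 3, 6, 6, 6, 7, 7, 8, 8]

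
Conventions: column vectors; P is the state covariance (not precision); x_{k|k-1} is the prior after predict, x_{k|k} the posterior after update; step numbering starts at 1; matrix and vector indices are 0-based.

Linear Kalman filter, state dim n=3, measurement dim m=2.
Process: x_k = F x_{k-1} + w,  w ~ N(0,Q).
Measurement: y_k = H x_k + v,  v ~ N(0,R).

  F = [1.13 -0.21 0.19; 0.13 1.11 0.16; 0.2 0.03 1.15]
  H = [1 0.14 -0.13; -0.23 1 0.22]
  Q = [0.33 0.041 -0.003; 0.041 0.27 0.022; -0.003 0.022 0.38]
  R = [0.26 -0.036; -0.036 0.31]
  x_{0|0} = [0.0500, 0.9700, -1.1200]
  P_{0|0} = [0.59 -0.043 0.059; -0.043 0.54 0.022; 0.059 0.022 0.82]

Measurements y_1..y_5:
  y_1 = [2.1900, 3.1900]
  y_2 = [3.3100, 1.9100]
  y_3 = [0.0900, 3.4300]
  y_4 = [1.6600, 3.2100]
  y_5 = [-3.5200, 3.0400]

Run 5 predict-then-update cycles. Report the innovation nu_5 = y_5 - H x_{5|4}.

step 1: x^-=[-0.3600, 0.9040, -1.2489]  P^-=[1.1808 -0.0100 0.3802; -0.0100 0.9642 0.2354; 0.3802 0.2354 1.5167]  S=[1.3751 -0.1540; -0.1540 1.4797]  K=[0.8163 -0.0488; 0.1474 0.7035; 0.1958 0.3459]  nu=[2.2611, 2.4780]  x^+=[1.3647, 2.9805, 0.0508]  P^+=[0.2488 -0.0373 0.2274; -0.0373 0.2339 -0.1353; 0.2274 -0.1353 1.3078]
step 2: x^-=[0.9258, 3.4939, 0.4208]  P^-=[0.8313 0.0397 0.6739; 0.0397 0.5466 0.1364; 0.6739 0.1364 2.2146]  S=[0.9704 -0.0207; -0.0207 0.9813]  K=[0.7724 0.0130; 0.1139 0.5807; 0.4278 0.4866]  nu=[1.9497, -1.4635]  x^+=[2.4128, 2.8661, 0.5427]  P^+=[0.2526 -0.0437 0.3549; -0.0437 0.2058 -0.1818; 0.3549 -0.1818 1.8132]
step 3: x^-=[2.2277, 3.5819, 1.1926]  P^-=[0.9148 0.0723 0.9669; 0.0723 0.5119 0.1906; 0.9669 0.1906 2.9385]  S=[0.9964 0.0339; 0.0339 0.9653]  K=[0.8004 0.0492; 0.1008 0.5530; 0.5929 0.6160]  nu=[-2.4841, 0.0981]  x^+=[0.2441, 3.3858, -0.2197]  P^+=[0.2714 -0.0495 0.4471; -0.0495 0.2028 -0.2109; 0.4471 -0.2109 2.1973]
step 4: x^-=[-0.4769, 3.7548, -0.1022]  P^-=[0.9972 0.0941 1.1853; 0.0941 0.5101 0.2398; 1.1853 0.2398 3.4874]  S=[1.0355 0.0698; 0.0698 0.9839]  K=[0.8222 0.0692; 0.0931 0.5435; 0.6923 0.6973]  nu=[1.5979, -0.6320]  x^+=[0.7932, 3.5601, 0.5633]  P^+=[0.2845 -0.0538 0.5051; -0.0538 0.2035 -0.2306; 0.5051 -0.2306 2.4454]
step 5: x^-=[0.2557, 4.1450, 0.9132]  P^-=[1.0513 0.1066 1.3247; 0.1066 0.5117 0.2702; 1.3247 0.2702 3.8414]  S=[1.0619 0.0913; 0.0913 0.9990]  K=[0.8351 0.0800; 0.0884 0.5391; 0.7489 0.7429]  nu=[-4.2372, -1.2470]  x^+=[-3.3825, 3.0982, -3.1867]  P^+=[0.2922 -0.0566 0.5391; -0.0566 0.2044 -0.2431; 0.5391 -0.2431 2.5927]

innov = [-4.2372, -1.2470]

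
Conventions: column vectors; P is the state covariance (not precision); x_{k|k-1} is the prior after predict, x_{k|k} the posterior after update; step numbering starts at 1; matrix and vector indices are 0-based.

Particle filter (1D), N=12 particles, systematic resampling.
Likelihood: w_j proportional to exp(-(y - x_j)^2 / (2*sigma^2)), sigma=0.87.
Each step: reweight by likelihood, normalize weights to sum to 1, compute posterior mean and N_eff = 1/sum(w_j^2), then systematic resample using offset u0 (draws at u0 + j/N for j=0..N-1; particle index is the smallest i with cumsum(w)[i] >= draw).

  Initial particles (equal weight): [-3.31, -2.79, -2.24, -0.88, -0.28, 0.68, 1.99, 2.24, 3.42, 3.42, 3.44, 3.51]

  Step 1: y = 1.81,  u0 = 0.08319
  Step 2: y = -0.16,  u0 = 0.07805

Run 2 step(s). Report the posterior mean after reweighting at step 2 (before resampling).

post_mean = 1.1080

step 1: w=[0.0000, 0.0000, 0.0000, 0.0028, 0.0184, 0.1415, 0.3220, 0.2911, 0.0594, 0.0594, 0.0569, 0.0487]  mean=2.1541  Neff=4.5164  idx=[5, 6, 6, 6, 6, 7, 7, 7, 7, 8, 10, 11]
step 2: w=[0.6927, 0.0521, 0.0521, 0.0521, 0.0521, 0.0246, 0.0246, 0.0246, 0.0246, 0.0002, 0.0002, 0.0002]  mean=1.1080  Neff=2.0279  idx=[0, 0, 0, 0, 0, 0, 0, 0, 1, 3, 5, 8]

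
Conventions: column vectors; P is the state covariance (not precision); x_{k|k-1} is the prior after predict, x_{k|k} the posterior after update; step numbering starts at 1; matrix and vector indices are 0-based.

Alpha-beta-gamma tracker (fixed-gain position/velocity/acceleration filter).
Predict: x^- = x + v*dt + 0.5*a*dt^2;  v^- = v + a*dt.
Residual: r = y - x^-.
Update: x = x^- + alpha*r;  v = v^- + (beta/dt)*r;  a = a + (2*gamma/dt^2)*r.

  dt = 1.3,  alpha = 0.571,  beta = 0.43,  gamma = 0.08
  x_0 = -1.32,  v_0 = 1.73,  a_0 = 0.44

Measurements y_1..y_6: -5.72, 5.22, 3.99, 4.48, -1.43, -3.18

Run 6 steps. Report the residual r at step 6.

step 1: x_pred=1.3008  r=-7.0208  x^+=-2.7081  v^+=-0.0203  a^+=-0.2247
step 2: x_pred=-2.9243  r=8.1443  x^+=1.7261  v^+=2.3815  a^+=0.5464
step 3: x_pred=5.2838  r=-1.2938  x^+=4.5450  v^+=2.6639  a^+=0.4239
step 4: x_pred=8.3662  r=-3.8862  x^+=6.1472  v^+=1.9295  a^+=0.0560
step 5: x_pred=8.7028  r=-10.1328  x^+=2.9170  v^+=-1.3494  a^+=-0.9034
step 6: x_pred=0.3994  r=-3.5794  x^+=-1.6444  v^+=-3.7077  a^+=-1.2422

resid = -3.5794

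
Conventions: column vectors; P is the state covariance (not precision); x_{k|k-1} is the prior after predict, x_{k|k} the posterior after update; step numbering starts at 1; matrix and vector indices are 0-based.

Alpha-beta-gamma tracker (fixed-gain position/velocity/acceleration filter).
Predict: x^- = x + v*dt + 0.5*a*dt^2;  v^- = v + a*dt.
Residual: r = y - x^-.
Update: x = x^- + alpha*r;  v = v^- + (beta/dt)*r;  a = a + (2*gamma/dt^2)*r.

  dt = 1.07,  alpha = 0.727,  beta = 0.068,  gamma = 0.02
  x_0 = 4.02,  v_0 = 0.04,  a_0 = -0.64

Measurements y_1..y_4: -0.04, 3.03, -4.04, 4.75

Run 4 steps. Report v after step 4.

step 1: x_pred=3.6964  r=-3.7364  x^+=0.9800  v^+=-0.8823  a^+=-0.7705
step 2: x_pred=-0.4051  r=3.4351  x^+=2.0922  v^+=-1.4884  a^+=-0.6505
step 3: x_pred=0.1272  r=-4.1672  x^+=-2.9024  v^+=-2.4493  a^+=-0.7961
step 4: x_pred=-5.9789  r=10.7289  x^+=1.8210  v^+=-2.6193  a^+=-0.4213

v_post = -2.6193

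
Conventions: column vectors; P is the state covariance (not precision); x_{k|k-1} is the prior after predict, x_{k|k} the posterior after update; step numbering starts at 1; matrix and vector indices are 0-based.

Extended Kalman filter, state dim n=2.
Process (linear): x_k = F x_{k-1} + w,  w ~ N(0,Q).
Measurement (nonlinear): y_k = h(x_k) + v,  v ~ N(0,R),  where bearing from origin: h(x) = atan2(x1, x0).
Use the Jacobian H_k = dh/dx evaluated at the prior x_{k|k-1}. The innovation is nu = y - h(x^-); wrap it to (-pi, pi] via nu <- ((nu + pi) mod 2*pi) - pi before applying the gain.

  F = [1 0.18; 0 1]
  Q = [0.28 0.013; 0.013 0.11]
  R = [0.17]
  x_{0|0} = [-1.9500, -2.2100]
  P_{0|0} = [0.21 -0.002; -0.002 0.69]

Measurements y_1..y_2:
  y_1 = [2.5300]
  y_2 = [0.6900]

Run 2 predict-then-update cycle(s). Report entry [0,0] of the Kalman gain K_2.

K[0,0] = 0.0343

step 1: x^-=[-2.3478, -2.2100]  P^-=[0.5116 0.1352; 0.1352 0.8000]  H_jac=[0.2126 -0.2258]  S=[0.2209]  K=[0.3541; -0.6876]  nu=[-1.3668]  x^+=[-2.8317, -1.2702]  P^+=[0.4839 0.1890; 0.1890 0.6955]
step 2: x^-=[-3.0604, -1.2702]  P^-=[0.8545 0.3272; 0.3272 0.8055]  H_jac=[0.1157 -0.2787]  S=[0.2229]  K=[0.0343; -0.8374]  nu=[-2.8450]  x^+=[-3.1581, 1.1123]  P^+=[0.8542 0.3336; 0.3336 0.6492]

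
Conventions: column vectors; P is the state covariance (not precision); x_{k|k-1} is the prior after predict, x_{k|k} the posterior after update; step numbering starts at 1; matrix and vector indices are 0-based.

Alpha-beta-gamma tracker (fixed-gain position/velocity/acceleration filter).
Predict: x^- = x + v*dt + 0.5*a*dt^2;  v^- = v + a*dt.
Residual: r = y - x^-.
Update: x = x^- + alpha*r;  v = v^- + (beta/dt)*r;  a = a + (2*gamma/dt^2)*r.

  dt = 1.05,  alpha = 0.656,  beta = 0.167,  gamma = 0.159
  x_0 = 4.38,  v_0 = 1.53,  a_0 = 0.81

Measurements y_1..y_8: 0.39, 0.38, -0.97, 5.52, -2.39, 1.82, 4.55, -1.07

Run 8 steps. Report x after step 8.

x_post = 1.2906

step 1: x_pred=6.4330  r=-6.0430  x^+=2.4688  v^+=1.4194  a^+=-0.9330
step 2: x_pred=3.4448  r=-3.0648  x^+=1.4343  v^+=-0.0477  a^+=-1.8170
step 3: x_pred=0.3825  r=-1.3525  x^+=-0.5047  v^+=-2.1707  a^+=-2.2071
step 4: x_pred=-4.0007  r=9.5207  x^+=2.2449  v^+=-2.9740  a^+=0.5390
step 5: x_pred=-0.5807  r=-1.8093  x^+=-1.7676  v^+=-2.6958  a^+=0.0171
step 6: x_pred=-4.5888  r=6.4088  x^+=-0.3846  v^+=-1.6586  a^+=1.8656
step 7: x_pred=-1.0977  r=5.6477  x^+=2.6072  v^+=1.1986  a^+=3.4946
step 8: x_pred=5.7921  r=-6.8621  x^+=1.2906  v^+=3.7765  a^+=1.5153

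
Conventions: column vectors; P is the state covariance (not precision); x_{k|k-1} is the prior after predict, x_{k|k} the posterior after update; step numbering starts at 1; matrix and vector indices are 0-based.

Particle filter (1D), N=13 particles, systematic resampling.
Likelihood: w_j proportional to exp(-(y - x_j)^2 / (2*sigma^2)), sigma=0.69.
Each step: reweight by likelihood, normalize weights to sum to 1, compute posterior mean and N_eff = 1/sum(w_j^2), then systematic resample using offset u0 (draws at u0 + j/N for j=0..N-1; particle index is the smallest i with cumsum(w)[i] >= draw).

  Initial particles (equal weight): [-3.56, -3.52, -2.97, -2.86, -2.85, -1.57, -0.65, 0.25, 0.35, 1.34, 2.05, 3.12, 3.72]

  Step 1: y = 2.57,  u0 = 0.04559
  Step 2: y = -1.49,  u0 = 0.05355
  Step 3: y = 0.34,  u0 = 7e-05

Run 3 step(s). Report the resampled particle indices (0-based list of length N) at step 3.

resampled_idx = [0, 0, 1, 2, 3, 4, 5, 6, 7, 8, 9, 10, 11]

step 1: w=[0.0000, 0.0000, 0.0000, 0.0000, 0.0000, 0.0000, 0.0000, 0.0018, 0.0029, 0.1051, 0.3874, 0.3745, 0.1283]  mean=2.5822  Neff=3.1462  idx=[9, 10, 10, 10, 10, 10, 11, 11, 11, 11, 11, 12, 12]
step 2: w=[0.9585, 0.0083, 0.0083, 0.0083, 0.0083, 0.0083, 0.0000, 0.0000, 0.0000, 0.0000, 0.0000, 0.0000, 0.0000]  mean=1.3695  Neff=1.0880  idx=[0, 0, 0, 0, 0, 0, 0, 0, 0, 0, 0, 0, 3]
step 3: w=[0.0824, 0.0824, 0.0824, 0.0824, 0.0824, 0.0824, 0.0824, 0.0824, 0.0824, 0.0824, 0.0824, 0.0824, 0.0109]  mean=1.3478  Neff=12.2487  idx=[0, 0, 1, 2, 3, 4, 5, 6, 7, 8, 9, 10, 11]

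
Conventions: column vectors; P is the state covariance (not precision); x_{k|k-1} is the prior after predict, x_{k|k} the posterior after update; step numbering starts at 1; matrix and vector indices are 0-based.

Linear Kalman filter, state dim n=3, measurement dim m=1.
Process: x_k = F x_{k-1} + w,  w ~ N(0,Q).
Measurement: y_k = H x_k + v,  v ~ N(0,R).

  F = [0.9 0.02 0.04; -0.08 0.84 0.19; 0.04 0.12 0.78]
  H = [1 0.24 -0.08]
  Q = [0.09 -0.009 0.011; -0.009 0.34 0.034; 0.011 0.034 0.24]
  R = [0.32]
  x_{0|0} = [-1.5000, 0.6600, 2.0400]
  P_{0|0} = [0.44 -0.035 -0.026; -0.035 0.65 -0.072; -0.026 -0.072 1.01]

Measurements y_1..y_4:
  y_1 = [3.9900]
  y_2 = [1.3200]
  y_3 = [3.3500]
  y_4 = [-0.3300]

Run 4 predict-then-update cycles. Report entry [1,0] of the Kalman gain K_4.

step 1: x^-=[-1.2552, 1.0620, 1.6104]  P^-=[0.4450 -0.0555 0.0363; -0.0555 0.8204 0.1996; 0.0363 0.1996 0.8491]  S=[0.7776]  K=[0.5514; 0.1613; 0.0210]  nu=[5.1192]  x^+=[1.5677, 1.8875, 1.7178]  P^+=[0.2086 -0.1247 0.0273; -0.1247 0.8002 0.1969; 0.0273 0.1969 0.8488]
step 2: x^-=[1.5174, 1.7865, 1.6291]  P^-=[0.2584 -0.0862 0.0566; -0.0862 1.0154 0.3688; 0.0566 0.3688 0.8056]  S=[0.5774]  K=[0.4038; 0.2216; 0.1397]  nu=[-0.4958]  x^+=[1.3172, 1.6766, 1.5598]  P^+=[0.1642 -0.1379 0.0240; -0.1379 0.9870 0.3509; 0.0240 0.3509 0.7944]
step 3: x^-=[1.2814, 1.5993, 1.4705]  P^-=[0.2220 -0.0851 0.0531; -0.0851 1.1960 0.4840; 0.0531 0.4840 0.8036]  S=[0.5481]  K=[0.3601; 0.2978; 0.1915]  nu=[1.8024]  x^+=[1.9304, 2.1361, 1.8158]  P^+=[0.1510 -0.1439 0.0153; -0.1439 1.1474 0.4527; 0.0153 0.4527 0.7835]
step 4: x^-=[1.8527, 1.9849, 1.7498]  P^-=[0.2106 -0.0837 0.0480; -0.0837 1.3422 0.5680; 0.0480 0.5680 0.8178]  S=[0.5435]  K=[0.3435; 0.3551; 0.2187]  nu=[-2.5191]  x^+=[0.9873, 1.0903, 1.1989]  P^+=[0.1465 -0.1500 0.0072; -0.1500 1.2737 0.5257; 0.0072 0.5257 0.7918]

K[1,0] = 0.3551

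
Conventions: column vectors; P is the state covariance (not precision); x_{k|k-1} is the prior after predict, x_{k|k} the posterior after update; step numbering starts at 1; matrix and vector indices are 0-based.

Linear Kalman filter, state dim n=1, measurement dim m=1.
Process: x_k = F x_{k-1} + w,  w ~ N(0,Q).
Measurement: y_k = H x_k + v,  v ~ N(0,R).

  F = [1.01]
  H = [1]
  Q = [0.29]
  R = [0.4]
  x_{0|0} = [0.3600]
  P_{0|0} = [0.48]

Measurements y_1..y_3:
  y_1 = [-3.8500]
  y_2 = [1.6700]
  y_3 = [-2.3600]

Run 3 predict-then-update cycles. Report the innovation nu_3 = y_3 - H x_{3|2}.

step 1: x^-=[0.3636]  P^-=[0.7796]  S=[1.1796]  K=[0.6609]  nu=[-4.2136]  x^+=[-2.4212]  P^+=[0.2644]
step 2: x^-=[-2.4454]  P^-=[0.5597]  S=[0.9597]  K=[0.5832]  nu=[4.1154]  x^+=[-0.0453]  P^+=[0.2333]
step 3: x^-=[-0.0458]  P^-=[0.5280]  S=[0.9280]  K=[0.5690]  nu=[-2.3142]  x^+=[-1.3625]  P^+=[0.2276]

innov = [-2.3142]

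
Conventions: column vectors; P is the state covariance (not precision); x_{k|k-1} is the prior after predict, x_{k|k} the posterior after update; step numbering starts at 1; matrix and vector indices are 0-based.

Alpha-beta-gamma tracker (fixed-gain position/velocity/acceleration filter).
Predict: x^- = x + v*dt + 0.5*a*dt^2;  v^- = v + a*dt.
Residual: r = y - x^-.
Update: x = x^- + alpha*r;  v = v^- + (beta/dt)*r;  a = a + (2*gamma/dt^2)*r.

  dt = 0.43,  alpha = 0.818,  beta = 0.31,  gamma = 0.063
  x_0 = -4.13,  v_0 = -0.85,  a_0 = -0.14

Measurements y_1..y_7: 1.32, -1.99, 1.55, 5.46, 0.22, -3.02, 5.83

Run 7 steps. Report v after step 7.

step 1: x_pred=-4.5084  r=5.8284  x^+=0.2592  v^+=3.2917  a^+=3.8318
step 2: x_pred=2.0289  r=-4.0189  x^+=-1.2586  v^+=2.0420  a^+=1.0931
step 3: x_pred=-0.2794  r=1.8294  x^+=1.2170  v^+=3.8310  a^+=2.3398
step 4: x_pred=3.0807  r=2.3793  x^+=5.0270  v^+=6.5524  a^+=3.9612
step 5: x_pred=8.2107  r=-7.9907  x^+=1.6743  v^+=2.4950  a^+=-1.4841
step 6: x_pred=2.6099  r=-5.6299  x^+=-1.9954  v^+=-2.2020  a^+=-5.3206
step 7: x_pred=-3.4341  r=9.2641  x^+=4.1439  v^+=2.1889  a^+=0.9924

v_post = 2.1889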